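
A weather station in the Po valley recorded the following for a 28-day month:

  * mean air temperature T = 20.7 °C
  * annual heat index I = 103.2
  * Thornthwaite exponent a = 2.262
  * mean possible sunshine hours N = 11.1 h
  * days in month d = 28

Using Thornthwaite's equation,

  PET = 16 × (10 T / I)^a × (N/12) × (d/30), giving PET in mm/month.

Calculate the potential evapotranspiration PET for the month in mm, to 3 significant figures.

66.7 mm

10T/I = 10 × 20.7 / 103.2 = 2.0058
(10T/I)^a = 2.0058^2.262 = 4.8281
Uncorrected PET = 16 × 4.8281 = 77.250 mm
Correction = (N/12)(d/30) = (11.1/12)(28/30) = 0.8633
PET = 77.250 × 0.8633 = 66.690 mm/month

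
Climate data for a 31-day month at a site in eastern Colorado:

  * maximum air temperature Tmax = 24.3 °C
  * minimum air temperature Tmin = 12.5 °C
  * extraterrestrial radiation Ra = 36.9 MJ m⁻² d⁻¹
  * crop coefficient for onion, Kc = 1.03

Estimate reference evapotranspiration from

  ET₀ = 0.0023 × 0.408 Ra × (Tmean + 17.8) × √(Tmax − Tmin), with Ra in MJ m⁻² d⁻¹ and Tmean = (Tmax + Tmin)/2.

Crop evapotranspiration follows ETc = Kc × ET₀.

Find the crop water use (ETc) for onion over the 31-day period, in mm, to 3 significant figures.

137 mm

Tmean = (24.3 + 12.5)/2 = 18.40 °C
0.408 Ra = 0.408 × 36.9 = 15.0552 mm/d equivalent
ET₀ = 0.0023 × 15.0552 × (18.40 + 17.8) × √11.8 = 0.0023 × 15.0552 × 36.20 × 3.4351 = 4.3059 mm/d
ETc = Kc × ET₀ = 1.03 × 4.3059 = 4.4351 mm/d
Over 31 days: 4.4351 × 31 = 137.488 mm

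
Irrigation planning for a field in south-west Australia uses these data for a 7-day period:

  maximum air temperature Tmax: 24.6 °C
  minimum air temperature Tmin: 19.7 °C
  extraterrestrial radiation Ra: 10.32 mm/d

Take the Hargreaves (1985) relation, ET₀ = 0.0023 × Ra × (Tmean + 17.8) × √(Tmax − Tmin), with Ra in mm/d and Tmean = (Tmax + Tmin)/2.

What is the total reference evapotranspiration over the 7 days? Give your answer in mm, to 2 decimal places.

14.69 mm

Tmean = (24.6 + 19.7)/2 = 22.15 °C
ET₀ = 0.0023 × 10.32 × (22.15 + 17.8) × √4.9 = 0.0023 × 10.32 × 39.95 × 2.2136 = 2.0991 mm/d
Over 7 days: 2.0991 × 7 = 14.694 mm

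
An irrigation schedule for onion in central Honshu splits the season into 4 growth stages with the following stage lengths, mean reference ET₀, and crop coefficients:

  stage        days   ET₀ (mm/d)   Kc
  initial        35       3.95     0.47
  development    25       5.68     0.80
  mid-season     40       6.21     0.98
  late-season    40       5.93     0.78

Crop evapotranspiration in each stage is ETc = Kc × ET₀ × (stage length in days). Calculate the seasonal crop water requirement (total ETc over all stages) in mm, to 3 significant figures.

initial: 0.47 × 3.95 × 35 = 64.98 mm
development: 0.80 × 5.68 × 25 = 113.60 mm
mid-season: 0.98 × 6.21 × 40 = 243.43 mm
late-season: 0.78 × 5.93 × 40 = 185.02 mm
Seasonal total = 607.03 mm

607 mm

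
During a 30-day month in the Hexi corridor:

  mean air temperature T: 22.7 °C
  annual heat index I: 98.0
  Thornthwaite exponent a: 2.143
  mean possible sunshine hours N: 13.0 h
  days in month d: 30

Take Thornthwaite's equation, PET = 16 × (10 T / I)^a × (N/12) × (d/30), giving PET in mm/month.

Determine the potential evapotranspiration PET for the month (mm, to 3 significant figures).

10T/I = 10 × 22.7 / 98.0 = 2.3163
(10T/I)^a = 2.3163^2.143 = 6.0500
Uncorrected PET = 16 × 6.0500 = 96.800 mm
Correction = (N/12)(d/30) = (13.0/12)(30/30) = 1.0833
PET = 96.800 × 1.0833 = 104.863 mm/month

105 mm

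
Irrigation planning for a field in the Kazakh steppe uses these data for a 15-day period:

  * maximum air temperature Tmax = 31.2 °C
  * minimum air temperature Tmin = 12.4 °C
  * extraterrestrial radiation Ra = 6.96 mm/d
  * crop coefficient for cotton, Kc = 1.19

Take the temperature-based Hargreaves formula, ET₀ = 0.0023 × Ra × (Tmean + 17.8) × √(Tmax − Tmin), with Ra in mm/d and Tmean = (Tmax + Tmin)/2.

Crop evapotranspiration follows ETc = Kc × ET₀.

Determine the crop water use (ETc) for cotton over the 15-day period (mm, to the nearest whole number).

49 mm

Tmean = (31.2 + 12.4)/2 = 21.80 °C
ET₀ = 0.0023 × 6.96 × (21.80 + 17.8) × √18.8 = 0.0023 × 6.96 × 39.60 × 4.3359 = 2.7486 mm/d
ETc = Kc × ET₀ = 1.19 × 2.7486 = 3.2708 mm/d
Over 15 days: 3.2708 × 15 = 49.062 mm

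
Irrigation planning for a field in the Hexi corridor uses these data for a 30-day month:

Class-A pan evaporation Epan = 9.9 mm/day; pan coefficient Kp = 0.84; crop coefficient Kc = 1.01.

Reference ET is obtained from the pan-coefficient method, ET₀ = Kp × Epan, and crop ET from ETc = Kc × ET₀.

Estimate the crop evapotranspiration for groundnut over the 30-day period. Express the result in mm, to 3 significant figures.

ET₀ = 0.84 × 9.9 = 8.3160 mm/d
ETc = Kc × ET₀ = 1.01 × 8.3160 = 8.3992 mm/d
Over 30 days: 8.3992 × 30 = 251.976 mm

252 mm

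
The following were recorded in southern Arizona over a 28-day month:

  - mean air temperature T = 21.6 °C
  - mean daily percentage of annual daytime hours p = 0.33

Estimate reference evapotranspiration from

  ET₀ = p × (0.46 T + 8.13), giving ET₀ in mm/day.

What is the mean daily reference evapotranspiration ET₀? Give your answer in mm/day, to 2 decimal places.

ET₀ = 0.33 × (0.46 × 21.6 + 8.13) = 0.33 × 18.066 = 5.9618 mm/d

5.96 mm/day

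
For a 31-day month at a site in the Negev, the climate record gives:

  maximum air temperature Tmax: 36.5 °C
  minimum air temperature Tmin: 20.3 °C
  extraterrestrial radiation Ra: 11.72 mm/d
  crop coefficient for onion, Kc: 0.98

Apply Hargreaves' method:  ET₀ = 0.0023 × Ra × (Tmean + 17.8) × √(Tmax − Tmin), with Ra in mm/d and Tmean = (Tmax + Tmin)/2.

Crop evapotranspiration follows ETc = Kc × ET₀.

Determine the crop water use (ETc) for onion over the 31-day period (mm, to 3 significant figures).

Tmean = (36.5 + 20.3)/2 = 28.40 °C
ET₀ = 0.0023 × 11.72 × (28.40 + 17.8) × √16.2 = 0.0023 × 11.72 × 46.20 × 4.0249 = 5.0125 mm/d
ETc = Kc × ET₀ = 0.98 × 5.0125 = 4.9123 mm/d
Over 31 days: 4.9123 × 31 = 152.281 mm

152 mm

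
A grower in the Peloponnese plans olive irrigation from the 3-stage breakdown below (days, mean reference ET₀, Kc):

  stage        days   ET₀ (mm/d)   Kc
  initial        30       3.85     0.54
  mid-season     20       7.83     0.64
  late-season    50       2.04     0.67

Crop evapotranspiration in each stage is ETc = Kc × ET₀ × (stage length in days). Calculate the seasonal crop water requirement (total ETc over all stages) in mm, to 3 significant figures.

231 mm

initial: 0.54 × 3.85 × 30 = 62.37 mm
mid-season: 0.64 × 7.83 × 20 = 100.22 mm
late-season: 0.67 × 2.04 × 50 = 68.34 mm
Seasonal total = 230.93 mm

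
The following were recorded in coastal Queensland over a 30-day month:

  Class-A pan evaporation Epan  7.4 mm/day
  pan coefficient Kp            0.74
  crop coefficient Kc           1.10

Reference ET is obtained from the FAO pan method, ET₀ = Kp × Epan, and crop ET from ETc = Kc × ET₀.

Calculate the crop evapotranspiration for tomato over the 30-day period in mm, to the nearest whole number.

181 mm

ET₀ = 0.74 × 7.4 = 5.4760 mm/d
ETc = Kc × ET₀ = 1.10 × 5.4760 = 6.0236 mm/d
Over 30 days: 6.0236 × 30 = 180.708 mm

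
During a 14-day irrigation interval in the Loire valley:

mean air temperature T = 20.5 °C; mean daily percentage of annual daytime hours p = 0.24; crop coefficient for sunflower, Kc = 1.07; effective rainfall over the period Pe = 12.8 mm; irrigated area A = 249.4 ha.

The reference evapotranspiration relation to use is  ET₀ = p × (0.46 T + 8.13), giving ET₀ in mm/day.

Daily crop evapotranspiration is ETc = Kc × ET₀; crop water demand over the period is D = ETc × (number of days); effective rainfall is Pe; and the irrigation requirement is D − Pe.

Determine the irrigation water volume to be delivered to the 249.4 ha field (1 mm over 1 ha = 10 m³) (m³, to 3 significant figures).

126000 m³

ET₀ = 0.24 × (0.46 × 20.5 + 8.13) = 0.24 × 17.560 = 4.2144 mm/d
ETc = Kc × ET₀ = 1.07 × 4.2144 = 4.5094 mm/d
Crop demand D = ETc × 14 d = 4.5094 × 14 = 63.132 mm
D − Pe = 63.132 − 12.8 = 50.332 mm
Volume = 50.332 mm × 249.4 ha × 10 = 125528.0 m³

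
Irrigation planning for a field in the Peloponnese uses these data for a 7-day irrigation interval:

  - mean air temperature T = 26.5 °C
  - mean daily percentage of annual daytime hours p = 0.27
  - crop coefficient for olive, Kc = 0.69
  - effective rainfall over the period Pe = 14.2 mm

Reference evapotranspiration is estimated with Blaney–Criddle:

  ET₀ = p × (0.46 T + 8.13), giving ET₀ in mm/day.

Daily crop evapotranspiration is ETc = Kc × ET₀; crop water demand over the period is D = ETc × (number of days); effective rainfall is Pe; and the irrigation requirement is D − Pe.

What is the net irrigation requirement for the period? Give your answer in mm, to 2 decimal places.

12.30 mm

ET₀ = 0.27 × (0.46 × 26.5 + 8.13) = 0.27 × 20.320 = 5.4864 mm/d
ETc = Kc × ET₀ = 0.69 × 5.4864 = 3.7856 mm/d
Crop demand D = ETc × 7 d = 3.7856 × 7 = 26.499 mm
D − Pe = 26.499 − 14.2 = 12.299 mm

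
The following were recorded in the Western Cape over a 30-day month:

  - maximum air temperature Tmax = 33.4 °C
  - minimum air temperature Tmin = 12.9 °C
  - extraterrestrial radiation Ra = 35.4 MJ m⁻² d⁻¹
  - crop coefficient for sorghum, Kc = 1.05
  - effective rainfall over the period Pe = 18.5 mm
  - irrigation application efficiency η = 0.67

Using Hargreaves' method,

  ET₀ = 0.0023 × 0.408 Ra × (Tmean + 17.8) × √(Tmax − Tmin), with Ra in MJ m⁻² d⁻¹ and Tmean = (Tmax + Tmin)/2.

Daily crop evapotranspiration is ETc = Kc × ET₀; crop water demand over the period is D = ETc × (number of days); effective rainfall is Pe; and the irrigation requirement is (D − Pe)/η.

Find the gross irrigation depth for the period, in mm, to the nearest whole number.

Tmean = (33.4 + 12.9)/2 = 23.15 °C
0.408 Ra = 0.408 × 35.4 = 14.4432 mm/d equivalent
ET₀ = 0.0023 × 14.4432 × (23.15 + 17.8) × √20.5 = 0.0023 × 14.4432 × 40.95 × 4.5277 = 6.1592 mm/d
ETc = Kc × ET₀ = 1.05 × 6.1592 = 6.4672 mm/d
Crop demand D = ETc × 30 d = 6.4672 × 30 = 194.016 mm
D − Pe = 194.016 − 18.5 = 175.516 mm
Gross irrigation = 175.516 / 0.67 = 261.964 mm

262 mm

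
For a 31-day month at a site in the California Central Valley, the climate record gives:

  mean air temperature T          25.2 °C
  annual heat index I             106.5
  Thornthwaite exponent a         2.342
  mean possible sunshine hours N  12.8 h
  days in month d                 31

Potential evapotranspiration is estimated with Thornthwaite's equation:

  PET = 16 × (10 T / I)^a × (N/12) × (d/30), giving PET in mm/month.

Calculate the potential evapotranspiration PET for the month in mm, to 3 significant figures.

133 mm

10T/I = 10 × 25.2 / 106.5 = 2.3662
(10T/I)^a = 2.3662^2.342 = 7.5167
Uncorrected PET = 16 × 7.5167 = 120.267 mm
Correction = (N/12)(d/30) = (12.8/12)(31/30) = 1.1022
PET = 120.267 × 1.1022 = 132.558 mm/month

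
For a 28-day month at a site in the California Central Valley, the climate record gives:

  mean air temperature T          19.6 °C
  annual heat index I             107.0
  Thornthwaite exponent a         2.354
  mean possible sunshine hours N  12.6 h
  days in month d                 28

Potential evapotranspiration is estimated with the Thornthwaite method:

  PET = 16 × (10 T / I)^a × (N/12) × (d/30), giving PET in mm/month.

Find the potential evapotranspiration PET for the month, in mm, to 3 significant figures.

65.2 mm

10T/I = 10 × 19.6 / 107.0 = 1.8318
(10T/I)^a = 1.8318^2.354 = 4.1573
Uncorrected PET = 16 × 4.1573 = 66.517 mm
Correction = (N/12)(d/30) = (12.6/12)(28/30) = 0.9800
PET = 66.517 × 0.9800 = 65.187 mm/month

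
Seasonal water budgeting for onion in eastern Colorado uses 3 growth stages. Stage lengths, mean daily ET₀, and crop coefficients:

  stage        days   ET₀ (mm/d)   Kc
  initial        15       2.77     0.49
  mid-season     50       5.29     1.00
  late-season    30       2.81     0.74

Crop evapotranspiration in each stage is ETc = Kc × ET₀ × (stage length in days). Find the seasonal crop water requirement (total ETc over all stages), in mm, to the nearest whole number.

347 mm

initial: 0.49 × 2.77 × 15 = 20.36 mm
mid-season: 1.00 × 5.29 × 50 = 264.50 mm
late-season: 0.74 × 2.81 × 30 = 62.38 mm
Seasonal total = 347.24 mm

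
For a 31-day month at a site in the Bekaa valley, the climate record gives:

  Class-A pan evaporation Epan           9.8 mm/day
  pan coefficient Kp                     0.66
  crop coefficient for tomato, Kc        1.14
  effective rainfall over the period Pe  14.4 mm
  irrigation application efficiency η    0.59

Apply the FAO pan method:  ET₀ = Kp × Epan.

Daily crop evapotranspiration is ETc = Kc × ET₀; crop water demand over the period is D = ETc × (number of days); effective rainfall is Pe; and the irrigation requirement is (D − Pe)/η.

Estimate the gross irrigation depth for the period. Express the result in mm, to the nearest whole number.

ET₀ = 0.66 × 9.8 = 6.4680 mm/d
ETc = Kc × ET₀ = 1.14 × 6.4680 = 7.3735 mm/d
Crop demand D = ETc × 31 d = 7.3735 × 31 = 228.579 mm
D − Pe = 228.579 − 14.4 = 214.179 mm
Gross irrigation = 214.179 / 0.59 = 363.015 mm

363 mm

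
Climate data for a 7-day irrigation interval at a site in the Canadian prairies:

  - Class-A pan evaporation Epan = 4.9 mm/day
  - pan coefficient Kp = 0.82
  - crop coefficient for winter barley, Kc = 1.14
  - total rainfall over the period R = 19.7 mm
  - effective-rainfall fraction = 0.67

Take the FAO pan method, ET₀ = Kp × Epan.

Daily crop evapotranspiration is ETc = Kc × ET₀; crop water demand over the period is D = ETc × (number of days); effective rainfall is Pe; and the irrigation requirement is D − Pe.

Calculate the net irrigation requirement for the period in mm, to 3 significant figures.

ET₀ = 0.82 × 4.9 = 4.0180 mm/d
ETc = Kc × ET₀ = 1.14 × 4.0180 = 4.5805 mm/d
Crop demand D = ETc × 7 d = 4.5805 × 7 = 32.064 mm
Pe = 0.67 × 19.7 = 13.199 mm
D − Pe = 32.064 − 13.199 = 18.865 mm

18.9 mm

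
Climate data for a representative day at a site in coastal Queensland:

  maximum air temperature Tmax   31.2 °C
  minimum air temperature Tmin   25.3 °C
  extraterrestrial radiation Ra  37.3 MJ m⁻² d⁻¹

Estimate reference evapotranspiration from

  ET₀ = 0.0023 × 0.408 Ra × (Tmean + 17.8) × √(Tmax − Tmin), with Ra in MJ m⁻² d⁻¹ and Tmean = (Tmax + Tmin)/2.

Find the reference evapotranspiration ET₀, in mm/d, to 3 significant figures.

3.92 mm/d

Tmean = (31.2 + 25.3)/2 = 28.25 °C
0.408 Ra = 0.408 × 37.3 = 15.2184 mm/d equivalent
ET₀ = 0.0023 × 15.2184 × (28.25 + 17.8) × √5.9 = 0.0023 × 15.2184 × 46.05 × 2.4290 = 3.9152 mm/d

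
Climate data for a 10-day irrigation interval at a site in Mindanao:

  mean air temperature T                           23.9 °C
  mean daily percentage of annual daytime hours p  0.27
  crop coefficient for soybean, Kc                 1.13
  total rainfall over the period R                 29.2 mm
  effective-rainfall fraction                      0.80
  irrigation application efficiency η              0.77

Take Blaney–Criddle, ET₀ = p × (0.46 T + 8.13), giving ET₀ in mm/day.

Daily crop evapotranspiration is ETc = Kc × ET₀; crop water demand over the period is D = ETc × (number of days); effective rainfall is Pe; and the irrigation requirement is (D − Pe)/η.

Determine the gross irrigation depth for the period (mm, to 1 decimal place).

ET₀ = 0.27 × (0.46 × 23.9 + 8.13) = 0.27 × 19.124 = 5.1635 mm/d
ETc = Kc × ET₀ = 1.13 × 5.1635 = 5.8348 mm/d
Crop demand D = ETc × 10 d = 5.8348 × 10 = 58.348 mm
Pe = 0.80 × 29.2 = 23.360 mm
D − Pe = 58.348 − 23.360 = 34.988 mm
Gross irrigation = 34.988 / 0.77 = 45.439 mm

45.4 mm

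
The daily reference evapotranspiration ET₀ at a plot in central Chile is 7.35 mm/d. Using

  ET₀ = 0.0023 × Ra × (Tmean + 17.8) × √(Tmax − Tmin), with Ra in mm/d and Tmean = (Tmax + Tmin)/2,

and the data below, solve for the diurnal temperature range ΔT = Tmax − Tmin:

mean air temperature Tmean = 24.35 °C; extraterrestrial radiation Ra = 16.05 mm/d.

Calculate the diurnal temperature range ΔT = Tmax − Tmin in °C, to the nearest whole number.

22 °C

√ΔT = ET₀ / [0.0023 × Ra × (Tmean+17.8)] = 7.35 / (0.0023 × 16.05 × 42.15) = 4.7237
ΔT = 4.7237² = 22.313 °C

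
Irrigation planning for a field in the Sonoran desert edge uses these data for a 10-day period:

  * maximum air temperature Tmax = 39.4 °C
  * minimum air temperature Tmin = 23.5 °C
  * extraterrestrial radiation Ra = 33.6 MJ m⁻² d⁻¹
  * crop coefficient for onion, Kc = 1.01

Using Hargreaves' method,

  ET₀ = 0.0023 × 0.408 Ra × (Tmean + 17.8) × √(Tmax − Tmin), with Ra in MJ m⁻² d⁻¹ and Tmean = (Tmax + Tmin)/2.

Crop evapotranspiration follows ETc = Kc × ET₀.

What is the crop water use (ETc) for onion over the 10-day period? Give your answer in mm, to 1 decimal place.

Tmean = (39.4 + 23.5)/2 = 31.45 °C
0.408 Ra = 0.408 × 33.6 = 13.7088 mm/d equivalent
ET₀ = 0.0023 × 13.7088 × (31.45 + 17.8) × √15.9 = 0.0023 × 13.7088 × 49.25 × 3.9875 = 6.1920 mm/d
ETc = Kc × ET₀ = 1.01 × 6.1920 = 6.2539 mm/d
Over 10 days: 6.2539 × 10 = 62.539 mm

62.5 mm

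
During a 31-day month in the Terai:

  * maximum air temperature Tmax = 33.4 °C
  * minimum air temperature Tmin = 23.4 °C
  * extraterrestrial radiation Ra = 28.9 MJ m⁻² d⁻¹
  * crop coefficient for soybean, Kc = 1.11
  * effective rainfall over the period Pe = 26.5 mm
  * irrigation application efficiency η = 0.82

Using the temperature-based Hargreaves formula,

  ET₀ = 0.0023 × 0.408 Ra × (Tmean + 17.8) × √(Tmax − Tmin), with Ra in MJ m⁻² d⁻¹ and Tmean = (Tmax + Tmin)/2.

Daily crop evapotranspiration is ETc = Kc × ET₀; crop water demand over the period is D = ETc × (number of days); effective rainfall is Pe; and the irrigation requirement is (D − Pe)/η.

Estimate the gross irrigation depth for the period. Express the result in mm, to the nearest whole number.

134 mm

Tmean = (33.4 + 23.4)/2 = 28.40 °C
0.408 Ra = 0.408 × 28.9 = 11.7912 mm/d equivalent
ET₀ = 0.0023 × 11.7912 × (28.40 + 17.8) × √10.0 = 0.0023 × 11.7912 × 46.20 × 3.1623 = 3.9621 mm/d
ETc = Kc × ET₀ = 1.11 × 3.9621 = 4.3979 mm/d
Crop demand D = ETc × 31 d = 4.3979 × 31 = 136.335 mm
D − Pe = 136.335 − 26.5 = 109.835 mm
Gross irrigation = 109.835 / 0.82 = 133.945 mm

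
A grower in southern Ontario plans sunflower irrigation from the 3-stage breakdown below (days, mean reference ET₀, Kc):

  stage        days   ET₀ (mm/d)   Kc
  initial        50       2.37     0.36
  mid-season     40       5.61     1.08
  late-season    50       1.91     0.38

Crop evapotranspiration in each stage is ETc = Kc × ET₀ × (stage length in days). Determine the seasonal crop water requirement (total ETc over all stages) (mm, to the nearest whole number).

initial: 0.36 × 2.37 × 50 = 42.66 mm
mid-season: 1.08 × 5.61 × 40 = 242.35 mm
late-season: 0.38 × 1.91 × 50 = 36.29 mm
Seasonal total = 321.30 mm

321 mm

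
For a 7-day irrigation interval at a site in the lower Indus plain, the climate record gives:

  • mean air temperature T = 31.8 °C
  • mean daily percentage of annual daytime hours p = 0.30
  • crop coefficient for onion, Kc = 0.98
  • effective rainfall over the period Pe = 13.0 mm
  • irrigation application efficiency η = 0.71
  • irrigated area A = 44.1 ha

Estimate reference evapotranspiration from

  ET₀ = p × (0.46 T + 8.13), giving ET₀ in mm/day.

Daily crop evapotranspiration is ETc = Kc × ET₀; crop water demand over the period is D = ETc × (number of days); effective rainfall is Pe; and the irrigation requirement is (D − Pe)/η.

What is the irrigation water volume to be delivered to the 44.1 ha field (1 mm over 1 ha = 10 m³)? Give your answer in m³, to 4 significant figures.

21020 m³

ET₀ = 0.30 × (0.46 × 31.8 + 8.13) = 0.30 × 22.758 = 6.8274 mm/d
ETc = Kc × ET₀ = 0.98 × 6.8274 = 6.6909 mm/d
Crop demand D = ETc × 7 d = 6.6909 × 7 = 46.836 mm
D − Pe = 46.836 − 13.0 = 33.836 mm
Gross irrigation = 33.836 / 0.71 = 47.656 mm
Volume = 47.656 mm × 44.1 ha × 10 = 21016.3 m³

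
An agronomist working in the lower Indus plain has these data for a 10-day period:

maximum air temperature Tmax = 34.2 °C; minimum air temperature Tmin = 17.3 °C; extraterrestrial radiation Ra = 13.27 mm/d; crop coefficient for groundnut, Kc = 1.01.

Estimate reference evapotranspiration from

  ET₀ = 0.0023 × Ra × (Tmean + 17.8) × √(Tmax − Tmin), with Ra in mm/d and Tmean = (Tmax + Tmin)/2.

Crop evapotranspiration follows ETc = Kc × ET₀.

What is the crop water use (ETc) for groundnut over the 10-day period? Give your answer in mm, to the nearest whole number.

Tmean = (34.2 + 17.3)/2 = 25.75 °C
ET₀ = 0.0023 × 13.27 × (25.75 + 17.8) × √16.9 = 0.0023 × 13.27 × 43.55 × 4.1110 = 5.4643 mm/d
ETc = Kc × ET₀ = 1.01 × 5.4643 = 5.5189 mm/d
Over 10 days: 5.5189 × 10 = 55.189 mm

55 mm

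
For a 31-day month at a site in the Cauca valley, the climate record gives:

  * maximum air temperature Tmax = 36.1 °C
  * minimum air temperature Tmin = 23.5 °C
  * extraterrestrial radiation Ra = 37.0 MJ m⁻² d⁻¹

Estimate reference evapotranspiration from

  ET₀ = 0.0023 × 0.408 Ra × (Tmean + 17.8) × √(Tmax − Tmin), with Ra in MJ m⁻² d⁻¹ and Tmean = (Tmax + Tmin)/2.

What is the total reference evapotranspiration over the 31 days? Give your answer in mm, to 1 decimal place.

181.9 mm

Tmean = (36.1 + 23.5)/2 = 29.80 °C
0.408 Ra = 0.408 × 37.0 = 15.0960 mm/d equivalent
ET₀ = 0.0023 × 15.0960 × (29.80 + 17.8) × √12.6 = 0.0023 × 15.0960 × 47.60 × 3.5496 = 5.8665 mm/d
Over 31 days: 5.8665 × 31 = 181.862 mm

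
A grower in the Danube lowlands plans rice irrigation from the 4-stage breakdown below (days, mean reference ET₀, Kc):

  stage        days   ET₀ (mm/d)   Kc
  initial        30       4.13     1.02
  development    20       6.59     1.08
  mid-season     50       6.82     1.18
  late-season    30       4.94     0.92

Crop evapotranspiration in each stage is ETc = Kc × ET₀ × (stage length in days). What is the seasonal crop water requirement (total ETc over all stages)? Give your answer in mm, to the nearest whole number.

807 mm

initial: 1.02 × 4.13 × 30 = 126.38 mm
development: 1.08 × 6.59 × 20 = 142.34 mm
mid-season: 1.18 × 6.82 × 50 = 402.38 mm
late-season: 0.92 × 4.94 × 30 = 136.34 mm
Seasonal total = 807.44 mm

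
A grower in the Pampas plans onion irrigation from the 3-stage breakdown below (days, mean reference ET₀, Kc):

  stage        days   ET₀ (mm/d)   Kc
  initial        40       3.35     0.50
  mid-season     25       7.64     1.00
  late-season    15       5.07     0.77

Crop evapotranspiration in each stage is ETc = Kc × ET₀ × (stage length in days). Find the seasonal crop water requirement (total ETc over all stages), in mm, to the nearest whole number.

317 mm

initial: 0.50 × 3.35 × 40 = 67.00 mm
mid-season: 1.00 × 7.64 × 25 = 191.00 mm
late-season: 0.77 × 5.07 × 15 = 58.56 mm
Seasonal total = 316.56 mm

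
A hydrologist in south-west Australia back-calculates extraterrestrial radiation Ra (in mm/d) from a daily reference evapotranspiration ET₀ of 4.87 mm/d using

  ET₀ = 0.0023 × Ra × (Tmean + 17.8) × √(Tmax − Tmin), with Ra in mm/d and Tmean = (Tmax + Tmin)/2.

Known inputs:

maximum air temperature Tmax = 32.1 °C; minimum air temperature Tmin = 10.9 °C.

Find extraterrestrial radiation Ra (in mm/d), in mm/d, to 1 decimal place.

Tmean = 21.50 °C; √ΔT = 4.6043
Ra = ET₀ / [0.0023 × (Tmean+17.8) × √ΔT] = 4.87 / (0.0023 × 39.30 × 4.6043) = 11.702 mm/d

11.7 mm/d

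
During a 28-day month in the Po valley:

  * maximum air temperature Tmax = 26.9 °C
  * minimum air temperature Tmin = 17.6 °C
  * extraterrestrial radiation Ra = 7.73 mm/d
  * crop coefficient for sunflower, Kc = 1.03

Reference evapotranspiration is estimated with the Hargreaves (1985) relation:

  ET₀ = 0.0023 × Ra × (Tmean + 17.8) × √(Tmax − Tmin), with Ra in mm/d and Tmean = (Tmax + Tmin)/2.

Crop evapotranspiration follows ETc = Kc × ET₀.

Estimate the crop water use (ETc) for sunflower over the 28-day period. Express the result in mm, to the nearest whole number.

63 mm

Tmean = (26.9 + 17.6)/2 = 22.25 °C
ET₀ = 0.0023 × 7.73 × (22.25 + 17.8) × √9.3 = 0.0023 × 7.73 × 40.05 × 3.0496 = 2.1715 mm/d
ETc = Kc × ET₀ = 1.03 × 2.1715 = 2.2366 mm/d
Over 28 days: 2.2366 × 28 = 62.625 mm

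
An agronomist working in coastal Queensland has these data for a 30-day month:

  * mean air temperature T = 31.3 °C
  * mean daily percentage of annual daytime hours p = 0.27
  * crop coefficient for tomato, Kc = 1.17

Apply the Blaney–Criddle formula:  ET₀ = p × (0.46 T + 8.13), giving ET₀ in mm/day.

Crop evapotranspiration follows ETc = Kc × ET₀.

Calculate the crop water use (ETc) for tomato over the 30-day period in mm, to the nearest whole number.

ET₀ = 0.27 × (0.46 × 31.3 + 8.13) = 0.27 × 22.528 = 6.0826 mm/d
ETc = Kc × ET₀ = 1.17 × 6.0826 = 7.1166 mm/d
Over 30 days: 7.1166 × 30 = 213.498 mm

213 mm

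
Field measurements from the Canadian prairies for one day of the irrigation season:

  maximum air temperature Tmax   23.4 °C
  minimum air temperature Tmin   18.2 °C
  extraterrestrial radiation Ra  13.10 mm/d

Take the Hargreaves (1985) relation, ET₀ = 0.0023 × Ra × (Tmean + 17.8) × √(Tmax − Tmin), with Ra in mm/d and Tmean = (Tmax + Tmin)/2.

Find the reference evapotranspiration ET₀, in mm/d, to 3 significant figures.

2.65 mm/d

Tmean = (23.4 + 18.2)/2 = 20.80 °C
ET₀ = 0.0023 × 13.10 × (20.80 + 17.8) × √5.2 = 0.0023 × 13.10 × 38.60 × 2.2804 = 2.6521 mm/d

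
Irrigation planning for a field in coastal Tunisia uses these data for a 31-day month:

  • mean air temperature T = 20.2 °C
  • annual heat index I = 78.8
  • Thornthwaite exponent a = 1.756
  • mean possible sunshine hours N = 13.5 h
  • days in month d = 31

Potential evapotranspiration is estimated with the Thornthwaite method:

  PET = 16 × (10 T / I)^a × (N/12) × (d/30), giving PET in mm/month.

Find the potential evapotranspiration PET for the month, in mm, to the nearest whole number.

10T/I = 10 × 20.2 / 78.8 = 2.5635
(10T/I)^a = 2.5635^1.756 = 5.2229
Uncorrected PET = 16 × 5.2229 = 83.566 mm
Correction = (N/12)(d/30) = (13.5/12)(31/30) = 1.1625
PET = 83.566 × 1.1625 = 97.145 mm/month

97 mm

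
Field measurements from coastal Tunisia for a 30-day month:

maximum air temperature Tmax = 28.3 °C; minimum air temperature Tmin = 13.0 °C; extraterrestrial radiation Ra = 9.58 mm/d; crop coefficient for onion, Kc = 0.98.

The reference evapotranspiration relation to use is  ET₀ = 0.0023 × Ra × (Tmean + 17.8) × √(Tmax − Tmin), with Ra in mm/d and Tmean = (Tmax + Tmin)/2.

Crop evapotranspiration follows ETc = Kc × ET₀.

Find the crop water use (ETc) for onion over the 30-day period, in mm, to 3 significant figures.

97.4 mm

Tmean = (28.3 + 13.0)/2 = 20.65 °C
ET₀ = 0.0023 × 9.58 × (20.65 + 17.8) × √15.3 = 0.0023 × 9.58 × 38.45 × 3.9115 = 3.3139 mm/d
ETc = Kc × ET₀ = 0.98 × 3.3139 = 3.2476 mm/d
Over 30 days: 3.2476 × 30 = 97.428 mm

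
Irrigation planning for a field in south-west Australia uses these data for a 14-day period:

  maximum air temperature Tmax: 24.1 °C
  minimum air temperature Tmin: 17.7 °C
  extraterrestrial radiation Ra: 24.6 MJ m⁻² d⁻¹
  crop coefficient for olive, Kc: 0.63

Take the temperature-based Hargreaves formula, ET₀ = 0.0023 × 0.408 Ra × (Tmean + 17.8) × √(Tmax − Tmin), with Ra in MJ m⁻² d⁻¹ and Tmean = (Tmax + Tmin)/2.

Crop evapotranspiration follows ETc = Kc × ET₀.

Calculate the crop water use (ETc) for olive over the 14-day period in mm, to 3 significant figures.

Tmean = (24.1 + 17.7)/2 = 20.90 °C
0.408 Ra = 0.408 × 24.6 = 10.0368 mm/d equivalent
ET₀ = 0.0023 × 10.0368 × (20.90 + 17.8) × √6.4 = 0.0023 × 10.0368 × 38.70 × 2.5298 = 2.2601 mm/d
ETc = Kc × ET₀ = 0.63 × 2.2601 = 1.4239 mm/d
Over 14 days: 1.4239 × 14 = 19.935 mm

19.9 mm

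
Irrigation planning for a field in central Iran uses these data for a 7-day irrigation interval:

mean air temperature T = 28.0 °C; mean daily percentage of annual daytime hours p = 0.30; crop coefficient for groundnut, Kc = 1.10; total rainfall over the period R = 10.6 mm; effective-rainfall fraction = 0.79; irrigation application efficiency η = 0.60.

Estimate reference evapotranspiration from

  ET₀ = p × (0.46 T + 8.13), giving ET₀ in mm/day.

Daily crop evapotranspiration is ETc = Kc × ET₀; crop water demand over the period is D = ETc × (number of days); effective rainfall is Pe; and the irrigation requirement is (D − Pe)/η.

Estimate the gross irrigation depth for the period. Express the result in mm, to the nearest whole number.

67 mm

ET₀ = 0.30 × (0.46 × 28.0 + 8.13) = 0.30 × 21.010 = 6.3030 mm/d
ETc = Kc × ET₀ = 1.10 × 6.3030 = 6.9333 mm/d
Crop demand D = ETc × 7 d = 6.9333 × 7 = 48.533 mm
Pe = 0.79 × 10.6 = 8.374 mm
D − Pe = 48.533 − 8.374 = 40.159 mm
Gross irrigation = 40.159 / 0.60 = 66.932 mm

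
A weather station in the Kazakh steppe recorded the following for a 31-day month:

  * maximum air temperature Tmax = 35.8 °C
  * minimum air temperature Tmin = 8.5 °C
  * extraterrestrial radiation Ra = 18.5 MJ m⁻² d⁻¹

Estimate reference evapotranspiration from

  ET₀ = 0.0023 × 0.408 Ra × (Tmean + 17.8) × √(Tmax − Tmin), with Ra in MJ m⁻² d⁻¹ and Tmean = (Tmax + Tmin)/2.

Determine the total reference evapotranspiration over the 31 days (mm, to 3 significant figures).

112 mm

Tmean = (35.8 + 8.5)/2 = 22.15 °C
0.408 Ra = 0.408 × 18.5 = 7.5480 mm/d equivalent
ET₀ = 0.0023 × 7.5480 × (22.15 + 17.8) × √27.3 = 0.0023 × 7.5480 × 39.95 × 5.2249 = 3.6237 mm/d
Over 31 days: 3.6237 × 31 = 112.335 mm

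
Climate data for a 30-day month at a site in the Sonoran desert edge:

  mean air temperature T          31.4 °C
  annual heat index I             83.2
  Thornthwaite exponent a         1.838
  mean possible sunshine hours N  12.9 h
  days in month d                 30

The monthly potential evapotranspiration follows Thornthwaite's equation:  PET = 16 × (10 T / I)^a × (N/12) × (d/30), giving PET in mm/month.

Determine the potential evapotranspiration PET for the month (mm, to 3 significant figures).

198 mm

10T/I = 10 × 31.4 / 83.2 = 3.7740
(10T/I)^a = 3.7740^1.838 = 11.4858
Uncorrected PET = 16 × 11.4858 = 183.773 mm
Correction = (N/12)(d/30) = (12.9/12)(30/30) = 1.0750
PET = 183.773 × 1.0750 = 197.556 mm/month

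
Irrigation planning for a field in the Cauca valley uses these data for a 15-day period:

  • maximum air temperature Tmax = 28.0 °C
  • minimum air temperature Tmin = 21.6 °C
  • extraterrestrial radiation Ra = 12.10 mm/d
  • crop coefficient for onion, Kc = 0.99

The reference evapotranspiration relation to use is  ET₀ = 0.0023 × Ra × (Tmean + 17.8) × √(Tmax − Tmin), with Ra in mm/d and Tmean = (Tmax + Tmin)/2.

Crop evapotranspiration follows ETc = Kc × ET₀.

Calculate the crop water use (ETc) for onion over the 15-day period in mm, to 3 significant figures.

Tmean = (28.0 + 21.6)/2 = 24.80 °C
ET₀ = 0.0023 × 12.10 × (24.80 + 17.8) × √6.4 = 0.0023 × 12.10 × 42.60 × 2.5298 = 2.9992 mm/d
ETc = Kc × ET₀ = 0.99 × 2.9992 = 2.9692 mm/d
Over 15 days: 2.9692 × 15 = 44.538 mm

44.5 mm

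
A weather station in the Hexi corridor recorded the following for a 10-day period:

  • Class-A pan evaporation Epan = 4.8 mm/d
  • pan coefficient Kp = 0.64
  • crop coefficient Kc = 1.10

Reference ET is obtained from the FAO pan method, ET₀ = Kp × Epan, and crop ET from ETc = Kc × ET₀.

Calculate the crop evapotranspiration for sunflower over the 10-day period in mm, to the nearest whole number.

ET₀ = 0.64 × 4.8 = 3.0720 mm/d
ETc = Kc × ET₀ = 1.10 × 3.0720 = 3.3792 mm/d
Over 10 days: 3.3792 × 10 = 33.792 mm

34 mm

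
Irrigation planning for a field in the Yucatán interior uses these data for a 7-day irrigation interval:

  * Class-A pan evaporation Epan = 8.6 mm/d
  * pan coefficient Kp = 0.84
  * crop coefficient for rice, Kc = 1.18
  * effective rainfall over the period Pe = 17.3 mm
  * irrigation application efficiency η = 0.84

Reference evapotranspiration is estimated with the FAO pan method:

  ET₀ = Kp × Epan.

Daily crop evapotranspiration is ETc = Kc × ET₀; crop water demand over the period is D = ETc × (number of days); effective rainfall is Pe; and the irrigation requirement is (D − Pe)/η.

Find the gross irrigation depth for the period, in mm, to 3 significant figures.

ET₀ = 0.84 × 8.6 = 7.2240 mm/d
ETc = Kc × ET₀ = 1.18 × 7.2240 = 8.5243 mm/d
Crop demand D = ETc × 7 d = 8.5243 × 7 = 59.670 mm
D − Pe = 59.670 − 17.3 = 42.370 mm
Gross irrigation = 42.370 / 0.84 = 50.440 mm

50.4 mm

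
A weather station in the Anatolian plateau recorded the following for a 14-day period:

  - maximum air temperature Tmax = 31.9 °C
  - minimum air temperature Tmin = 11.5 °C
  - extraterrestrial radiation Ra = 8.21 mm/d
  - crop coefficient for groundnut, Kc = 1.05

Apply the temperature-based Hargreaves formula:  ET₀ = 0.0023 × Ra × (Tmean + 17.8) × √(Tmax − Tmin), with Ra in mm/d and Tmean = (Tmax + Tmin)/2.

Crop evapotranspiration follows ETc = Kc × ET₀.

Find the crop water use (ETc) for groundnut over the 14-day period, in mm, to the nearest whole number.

Tmean = (31.9 + 11.5)/2 = 21.70 °C
ET₀ = 0.0023 × 8.21 × (21.70 + 17.8) × √20.4 = 0.0023 × 8.21 × 39.50 × 4.5166 = 3.3688 mm/d
ETc = Kc × ET₀ = 1.05 × 3.3688 = 3.5372 mm/d
Over 14 days: 3.5372 × 14 = 49.521 mm

50 mm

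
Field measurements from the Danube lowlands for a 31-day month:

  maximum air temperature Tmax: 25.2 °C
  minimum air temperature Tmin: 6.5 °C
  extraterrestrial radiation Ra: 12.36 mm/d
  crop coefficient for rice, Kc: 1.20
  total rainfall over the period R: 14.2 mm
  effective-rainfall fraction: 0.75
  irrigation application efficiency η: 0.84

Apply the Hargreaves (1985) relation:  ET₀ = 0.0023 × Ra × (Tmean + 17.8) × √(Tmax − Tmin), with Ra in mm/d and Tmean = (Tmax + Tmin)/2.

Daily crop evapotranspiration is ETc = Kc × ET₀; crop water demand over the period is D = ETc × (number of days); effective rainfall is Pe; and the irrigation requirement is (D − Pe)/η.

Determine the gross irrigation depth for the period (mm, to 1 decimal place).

170.5 mm

Tmean = (25.2 + 6.5)/2 = 15.85 °C
ET₀ = 0.0023 × 12.36 × (15.85 + 17.8) × √18.7 = 0.0023 × 12.36 × 33.65 × 4.3243 = 4.1366 mm/d
ETc = Kc × ET₀ = 1.20 × 4.1366 = 4.9639 mm/d
Crop demand D = ETc × 31 d = 4.9639 × 31 = 153.881 mm
Pe = 0.75 × 14.2 = 10.650 mm
D − Pe = 153.881 − 10.650 = 143.231 mm
Gross irrigation = 143.231 / 0.84 = 170.513 mm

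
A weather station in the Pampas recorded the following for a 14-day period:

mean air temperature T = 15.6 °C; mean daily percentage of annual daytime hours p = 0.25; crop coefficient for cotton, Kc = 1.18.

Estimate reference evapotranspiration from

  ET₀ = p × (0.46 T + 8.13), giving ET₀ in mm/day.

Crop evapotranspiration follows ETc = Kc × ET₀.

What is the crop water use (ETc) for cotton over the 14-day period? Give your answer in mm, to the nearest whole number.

ET₀ = 0.25 × (0.46 × 15.6 + 8.13) = 0.25 × 15.306 = 3.8265 mm/d
ETc = Kc × ET₀ = 1.18 × 3.8265 = 4.5153 mm/d
Over 14 days: 4.5153 × 14 = 63.214 mm

63 mm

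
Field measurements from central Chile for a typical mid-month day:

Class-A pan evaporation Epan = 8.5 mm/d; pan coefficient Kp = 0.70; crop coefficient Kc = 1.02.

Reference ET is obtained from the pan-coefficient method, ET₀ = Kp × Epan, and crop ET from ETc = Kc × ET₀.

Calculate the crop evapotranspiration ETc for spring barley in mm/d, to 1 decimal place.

ET₀ = 0.70 × 8.5 = 5.9500 mm/d
ETc = Kc × ET₀ = 1.02 × 5.9500 = 6.0690 mm/d

6.1 mm/d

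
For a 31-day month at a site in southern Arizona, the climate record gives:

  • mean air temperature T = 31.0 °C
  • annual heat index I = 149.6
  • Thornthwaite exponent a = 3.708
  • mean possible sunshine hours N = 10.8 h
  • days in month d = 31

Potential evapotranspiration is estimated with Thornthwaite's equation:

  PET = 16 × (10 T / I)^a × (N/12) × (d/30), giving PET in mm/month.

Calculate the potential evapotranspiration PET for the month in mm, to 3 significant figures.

222 mm

10T/I = 10 × 31.0 / 149.6 = 2.0722
(10T/I)^a = 2.0722^3.708 = 14.9049
Uncorrected PET = 16 × 14.9049 = 238.478 mm
Correction = (N/12)(d/30) = (10.8/12)(31/30) = 0.9300
PET = 238.478 × 0.9300 = 221.785 mm/month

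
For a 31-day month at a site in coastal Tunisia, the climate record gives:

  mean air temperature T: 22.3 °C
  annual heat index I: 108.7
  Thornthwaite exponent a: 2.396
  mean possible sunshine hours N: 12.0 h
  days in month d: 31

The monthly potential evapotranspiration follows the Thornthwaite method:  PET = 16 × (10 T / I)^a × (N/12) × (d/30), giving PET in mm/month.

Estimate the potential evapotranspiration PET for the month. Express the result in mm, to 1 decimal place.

10T/I = 10 × 22.3 / 108.7 = 2.0515
(10T/I)^a = 2.0515^2.396 = 5.5940
Uncorrected PET = 16 × 5.5940 = 89.504 mm
Correction = (N/12)(d/30) = (12.0/12)(31/30) = 1.0333
PET = 89.504 × 1.0333 = 92.484 mm/month

92.5 mm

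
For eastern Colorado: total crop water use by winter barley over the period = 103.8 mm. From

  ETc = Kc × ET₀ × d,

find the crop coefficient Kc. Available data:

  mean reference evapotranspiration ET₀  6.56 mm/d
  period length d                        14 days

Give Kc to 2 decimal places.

1.13

ETc = Kc × ET₀ × d  ⇒  Kc = ETc / (ET₀ × d)
Kc = 103.8 / (6.56 × 14) = 103.8 / 91.84 = 1.1302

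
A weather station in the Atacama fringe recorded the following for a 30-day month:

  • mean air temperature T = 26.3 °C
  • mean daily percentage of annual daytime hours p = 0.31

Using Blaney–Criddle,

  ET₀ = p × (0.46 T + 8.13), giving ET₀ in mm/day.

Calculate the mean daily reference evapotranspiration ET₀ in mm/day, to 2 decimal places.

6.27 mm/day

ET₀ = 0.31 × (0.46 × 26.3 + 8.13) = 0.31 × 20.228 = 6.2707 mm/d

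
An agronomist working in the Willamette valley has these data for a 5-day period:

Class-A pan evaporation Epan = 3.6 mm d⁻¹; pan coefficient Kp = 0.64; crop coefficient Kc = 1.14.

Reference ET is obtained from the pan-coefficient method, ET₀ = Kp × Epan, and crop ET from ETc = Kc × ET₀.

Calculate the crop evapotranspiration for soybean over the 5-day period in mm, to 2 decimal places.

13.13 mm

ET₀ = 0.64 × 3.6 = 2.3040 mm/d
ETc = Kc × ET₀ = 1.14 × 2.3040 = 2.6266 mm/d
Over 5 days: 2.6266 × 5 = 13.133 mm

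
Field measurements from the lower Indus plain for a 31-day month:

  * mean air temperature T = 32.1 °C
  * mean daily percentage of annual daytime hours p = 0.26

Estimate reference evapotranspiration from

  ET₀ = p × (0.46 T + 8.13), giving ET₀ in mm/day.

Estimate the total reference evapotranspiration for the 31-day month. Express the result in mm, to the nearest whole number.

ET₀ = 0.26 × (0.46 × 32.1 + 8.13) = 0.26 × 22.896 = 5.9530 mm/d
Monthly total = 5.9530 × 31 = 184.543 mm

185 mm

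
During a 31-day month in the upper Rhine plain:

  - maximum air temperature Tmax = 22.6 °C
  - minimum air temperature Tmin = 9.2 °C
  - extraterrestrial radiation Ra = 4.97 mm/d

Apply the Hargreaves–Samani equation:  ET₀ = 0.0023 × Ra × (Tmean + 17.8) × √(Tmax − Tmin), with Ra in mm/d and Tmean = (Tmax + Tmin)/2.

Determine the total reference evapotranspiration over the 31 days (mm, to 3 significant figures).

43.7 mm

Tmean = (22.6 + 9.2)/2 = 15.90 °C
ET₀ = 0.0023 × 4.97 × (15.90 + 17.8) × √13.4 = 0.0023 × 4.97 × 33.70 × 3.6606 = 1.4102 mm/d
Over 31 days: 1.4102 × 31 = 43.716 mm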